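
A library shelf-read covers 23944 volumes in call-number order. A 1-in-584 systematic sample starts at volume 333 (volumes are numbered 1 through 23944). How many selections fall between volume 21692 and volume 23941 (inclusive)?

4

k = 584
First selection ≥ 21692: 333 + ⌈(21692−333)/584⌉·584 = 333 + 37×584 = 21941
Last selection ≤ 23941: 333 + ⌊(23941−333)/584⌋·584 = 333 + 40×584 = 23693
Count = 40 − 37 + 1 = 4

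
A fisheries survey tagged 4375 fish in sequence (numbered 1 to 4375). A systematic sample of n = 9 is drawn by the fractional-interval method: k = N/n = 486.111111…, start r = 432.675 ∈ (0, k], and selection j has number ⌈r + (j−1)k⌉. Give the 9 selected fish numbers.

433, 919, 1405, 1892, 2378, 2864, 3350, 3836, 4322

j=1: r + 0k = 432.675 → ⌈·⌉ = 433
j=2: r + 1k = 918.786111… → ⌈·⌉ = 919
j=3: r + 2k = 1404.897222… → ⌈·⌉ = 1405
j=4: r + 3k = 1891.008333… → ⌈·⌉ = 1892
j=5: r + 4k = 2377.119444… → ⌈·⌉ = 2378
j=6: r + 5k = 2863.230555… → ⌈·⌉ = 2864
j=7: r + 6k = 3349.341666… → ⌈·⌉ = 3350
j=8: r + 7k = 3835.452777… → ⌈·⌉ = 3836
j=9: r + 8k = 4321.563888… → ⌈·⌉ = 4322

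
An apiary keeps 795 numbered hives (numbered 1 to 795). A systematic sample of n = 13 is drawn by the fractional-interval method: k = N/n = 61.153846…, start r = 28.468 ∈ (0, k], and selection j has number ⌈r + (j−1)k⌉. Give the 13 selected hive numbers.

29, 90, 151, 212, 274, 335, 396, 457, 518, 579, 641, 702, 763

j=1: r + 0k = 28.468 → ⌈·⌉ = 29
j=2: r + 1k = 89.621846… → ⌈·⌉ = 90
j=3: r + 2k = 150.775692… → ⌈·⌉ = 151
j=4: r + 3k = 211.929538… → ⌈·⌉ = 212
j=5: r + 4k = 273.083384… → ⌈·⌉ = 274
j=6: r + 5k = 334.237230… → ⌈·⌉ = 335
j=7: r + 6k = 395.391076… → ⌈·⌉ = 396
j=8: r + 7k = 456.544923… → ⌈·⌉ = 457
j=9: r + 8k = 517.698769… → ⌈·⌉ = 518
j=10: r + 9k = 578.852615… → ⌈·⌉ = 579
j=11: r + 10k = 640.006461… → ⌈·⌉ = 641
j=12: r + 11k = 701.160307… → ⌈·⌉ = 702
j=13: r + 12k = 762.314153… → ⌈·⌉ = 763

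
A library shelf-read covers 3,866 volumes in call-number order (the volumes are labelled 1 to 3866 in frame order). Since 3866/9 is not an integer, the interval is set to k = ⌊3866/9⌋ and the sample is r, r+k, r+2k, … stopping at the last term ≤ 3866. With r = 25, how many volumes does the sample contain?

9

k = ⌊3866/9⌋ = 429
Achieved size = ⌊(3866 − 25)/429⌋ + 1 = ⌊3841/429⌋ + 1 = 8 + 1 = 9
(last selection: 25 + 8×429 = 3457 ≤ 3866; next would be 3886 > 3866)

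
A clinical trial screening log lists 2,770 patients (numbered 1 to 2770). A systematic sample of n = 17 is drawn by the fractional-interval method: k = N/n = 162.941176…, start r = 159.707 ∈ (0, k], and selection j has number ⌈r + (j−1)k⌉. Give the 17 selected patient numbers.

j=1: r + 0k = 159.707 → ⌈·⌉ = 160
j=2: r + 1k = 322.648176… → ⌈·⌉ = 323
j=3: r + 2k = 485.589352… → ⌈·⌉ = 486
j=4: r + 3k = 648.530529… → ⌈·⌉ = 649
j=5: r + 4k = 811.471705… → ⌈·⌉ = 812
j=6: r + 5k = 974.412882… → ⌈·⌉ = 975
j=7: r + 6k = 1137.354058… → ⌈·⌉ = 1138
j=8: r + 7k = 1300.295235… → ⌈·⌉ = 1301
j=9: r + 8k = 1463.236411… → ⌈·⌉ = 1464
j=10: r + 9k = 1626.177588… → ⌈·⌉ = 1627
j=11: r + 10k = 1789.118764… → ⌈·⌉ = 1790
j=12: r + 11k = 1952.059941… → ⌈·⌉ = 1953
j=13: r + 12k = 2115.001117… → ⌈·⌉ = 2116
j=14: r + 13k = 2277.942294… → ⌈·⌉ = 2278
j=15: r + 14k = 2440.883470… → ⌈·⌉ = 2441
j=16: r + 15k = 2603.824647… → ⌈·⌉ = 2604
j=17: r + 16k = 2766.765823… → ⌈·⌉ = 2767

160, 323, 486, 649, 812, 975, 1138, 1301, 1464, 1627, 1790, 1953, 2116, 2278, 2441, 2604, 2767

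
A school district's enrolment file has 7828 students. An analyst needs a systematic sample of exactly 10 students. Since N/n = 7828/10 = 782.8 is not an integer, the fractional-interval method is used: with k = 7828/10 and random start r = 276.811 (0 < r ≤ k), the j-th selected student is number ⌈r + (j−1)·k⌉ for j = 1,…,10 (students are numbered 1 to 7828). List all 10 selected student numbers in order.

j=1: r + 0k = 276.811 → ⌈·⌉ = 277
j=2: r + 1k = 1059.611 → ⌈·⌉ = 1060
j=3: r + 2k = 1842.411 → ⌈·⌉ = 1843
j=4: r + 3k = 2625.211 → ⌈·⌉ = 2626
j=5: r + 4k = 3408.011 → ⌈·⌉ = 3409
j=6: r + 5k = 4190.811 → ⌈·⌉ = 4191
j=7: r + 6k = 4973.611 → ⌈·⌉ = 4974
j=8: r + 7k = 5756.411 → ⌈·⌉ = 5757
j=9: r + 8k = 6539.211 → ⌈·⌉ = 6540
j=10: r + 9k = 7322.011 → ⌈·⌉ = 7323

277, 1060, 1843, 2626, 3409, 4191, 4974, 5757, 6540, 7323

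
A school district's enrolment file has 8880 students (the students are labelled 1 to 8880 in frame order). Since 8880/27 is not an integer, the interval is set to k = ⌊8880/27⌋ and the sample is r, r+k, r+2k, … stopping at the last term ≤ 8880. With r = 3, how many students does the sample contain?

k = ⌊8880/27⌋ = 328
Achieved size = ⌊(8880 − 3)/328⌋ + 1 = ⌊8877/328⌋ + 1 = 27 + 1 = 28
(last selection: 3 + 27×328 = 8859 ≤ 8880; next would be 9187 > 8880)

28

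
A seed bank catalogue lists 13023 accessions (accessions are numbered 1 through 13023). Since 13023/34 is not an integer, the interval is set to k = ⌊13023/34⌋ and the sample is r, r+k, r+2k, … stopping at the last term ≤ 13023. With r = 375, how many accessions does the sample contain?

k = ⌊13023/34⌋ = 383
Achieved size = ⌊(13023 − 375)/383⌋ + 1 = ⌊12648/383⌋ + 1 = 33 + 1 = 34
(last selection: 375 + 33×383 = 13014 ≤ 13023; next would be 13397 > 13023)

34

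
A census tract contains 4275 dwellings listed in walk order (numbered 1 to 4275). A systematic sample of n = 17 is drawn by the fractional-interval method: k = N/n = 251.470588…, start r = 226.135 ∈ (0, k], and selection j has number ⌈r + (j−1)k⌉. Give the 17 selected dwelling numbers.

227, 478, 730, 981, 1233, 1484, 1735, 1987, 2238, 2490, 2741, 2993, 3244, 3496, 3747, 3999, 4250

j=1: r + 0k = 226.135 → ⌈·⌉ = 227
j=2: r + 1k = 477.605588… → ⌈·⌉ = 478
j=3: r + 2k = 729.076176… → ⌈·⌉ = 730
j=4: r + 3k = 980.546764… → ⌈·⌉ = 981
j=5: r + 4k = 1232.017352… → ⌈·⌉ = 1233
j=6: r + 5k = 1483.487941… → ⌈·⌉ = 1484
j=7: r + 6k = 1734.958529… → ⌈·⌉ = 1735
j=8: r + 7k = 1986.429117… → ⌈·⌉ = 1987
j=9: r + 8k = 2237.899705… → ⌈·⌉ = 2238
j=10: r + 9k = 2489.370294… → ⌈·⌉ = 2490
j=11: r + 10k = 2740.840882… → ⌈·⌉ = 2741
j=12: r + 11k = 2992.311470… → ⌈·⌉ = 2993
j=13: r + 12k = 3243.782058… → ⌈·⌉ = 3244
j=14: r + 13k = 3495.252647… → ⌈·⌉ = 3496
j=15: r + 14k = 3746.723235… → ⌈·⌉ = 3747
j=16: r + 15k = 3998.193823… → ⌈·⌉ = 3999
j=17: r + 16k = 4249.664411… → ⌈·⌉ = 4250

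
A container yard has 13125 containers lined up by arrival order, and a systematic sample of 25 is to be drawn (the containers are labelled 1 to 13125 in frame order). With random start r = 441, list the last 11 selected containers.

k = N/n = 13125/25 = 525
15th selection = 441 + 14×525 = 7791
16th: 7791 + 525 = 8316
17th: 8316 + 525 = 8841
18th: 8841 + 525 = 9366
19th: 9366 + 525 = 9891
20th: 9891 + 525 = 10416
21st: 10416 + 525 = 10941
22nd: 10941 + 525 = 11466
23rd: 11466 + 525 = 11991
24th: 11991 + 525 = 12516
25th: 12516 + 525 = 13041

7791, 8316, 8841, 9366, 9891, 10416, 10941, 11466, 11991, 12516, 13041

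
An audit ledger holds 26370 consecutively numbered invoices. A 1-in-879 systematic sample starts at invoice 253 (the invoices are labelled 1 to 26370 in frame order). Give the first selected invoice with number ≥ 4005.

k = 879
Steps past start: ⌈(4005 − 253)/879⌉ = ⌈3752/879⌉ = 5
Selected invoice: 253 + 5×879 = 4648

4648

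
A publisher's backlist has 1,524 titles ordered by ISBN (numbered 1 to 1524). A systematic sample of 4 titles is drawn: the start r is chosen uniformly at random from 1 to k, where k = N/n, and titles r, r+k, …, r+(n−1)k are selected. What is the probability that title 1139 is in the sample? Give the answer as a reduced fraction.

k = 1524/4 = 381.
Title 1139 is selected iff r ≡ 1139 (mod 381); exactly one such r in {1,…,381}.
Inclusion probability = 1/381.

1/381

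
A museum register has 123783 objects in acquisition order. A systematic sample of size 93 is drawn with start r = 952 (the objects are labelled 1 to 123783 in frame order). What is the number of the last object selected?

123404

k = 123783/93 = 1331
93rd selection = r + (93−1)·k = 952 + 92×1331 = 952 + 122452 = 123404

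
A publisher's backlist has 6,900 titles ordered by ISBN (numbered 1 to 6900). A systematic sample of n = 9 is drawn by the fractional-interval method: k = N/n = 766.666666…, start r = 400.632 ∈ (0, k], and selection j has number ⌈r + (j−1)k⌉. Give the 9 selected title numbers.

401, 1168, 1934, 2701, 3468, 4234, 5001, 5768, 6534

j=1: r + 0k = 400.632 → ⌈·⌉ = 401
j=2: r + 1k = 1167.298666… → ⌈·⌉ = 1168
j=3: r + 2k = 1933.965333… → ⌈·⌉ = 1934
j=4: r + 3k = 2700.632 → ⌈·⌉ = 2701
j=5: r + 4k = 3467.298666… → ⌈·⌉ = 3468
j=6: r + 5k = 4233.965333… → ⌈·⌉ = 4234
j=7: r + 6k = 5000.632 → ⌈·⌉ = 5001
j=8: r + 7k = 5767.298666… → ⌈·⌉ = 5768
j=9: r + 8k = 6533.965333… → ⌈·⌉ = 6534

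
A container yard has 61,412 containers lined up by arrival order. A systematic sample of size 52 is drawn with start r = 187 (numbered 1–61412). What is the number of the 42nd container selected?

k = 61412/52 = 1181
42nd selection = r + (42−1)·k = 187 + 41×1181 = 187 + 48421 = 48608

48608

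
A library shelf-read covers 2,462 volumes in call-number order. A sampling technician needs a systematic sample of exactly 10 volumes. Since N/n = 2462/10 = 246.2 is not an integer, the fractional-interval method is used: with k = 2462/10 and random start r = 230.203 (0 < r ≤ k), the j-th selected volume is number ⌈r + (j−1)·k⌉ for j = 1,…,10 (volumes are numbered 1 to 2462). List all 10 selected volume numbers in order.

j=1: r + 0k = 230.203 → ⌈·⌉ = 231
j=2: r + 1k = 476.403 → ⌈·⌉ = 477
j=3: r + 2k = 722.603 → ⌈·⌉ = 723
j=4: r + 3k = 968.803 → ⌈·⌉ = 969
j=5: r + 4k = 1215.003 → ⌈·⌉ = 1216
j=6: r + 5k = 1461.203 → ⌈·⌉ = 1462
j=7: r + 6k = 1707.403 → ⌈·⌉ = 1708
j=8: r + 7k = 1953.603 → ⌈·⌉ = 1954
j=9: r + 8k = 2199.803 → ⌈·⌉ = 2200
j=10: r + 9k = 2446.003 → ⌈·⌉ = 2447

231, 477, 723, 969, 1216, 1462, 1708, 1954, 2200, 2447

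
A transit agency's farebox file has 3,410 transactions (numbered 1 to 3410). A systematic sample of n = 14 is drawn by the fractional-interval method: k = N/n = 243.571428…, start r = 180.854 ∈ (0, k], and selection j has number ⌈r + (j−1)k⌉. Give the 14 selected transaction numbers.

j=1: r + 0k = 180.854 → ⌈·⌉ = 181
j=2: r + 1k = 424.425428… → ⌈·⌉ = 425
j=3: r + 2k = 667.996857… → ⌈·⌉ = 668
j=4: r + 3k = 911.568285… → ⌈·⌉ = 912
j=5: r + 4k = 1155.139714… → ⌈·⌉ = 1156
j=6: r + 5k = 1398.711142… → ⌈·⌉ = 1399
j=7: r + 6k = 1642.282571… → ⌈·⌉ = 1643
j=8: r + 7k = 1885.854 → ⌈·⌉ = 1886
j=9: r + 8k = 2129.425428… → ⌈·⌉ = 2130
j=10: r + 9k = 2372.996857… → ⌈·⌉ = 2373
j=11: r + 10k = 2616.568285… → ⌈·⌉ = 2617
j=12: r + 11k = 2860.139714… → ⌈·⌉ = 2861
j=13: r + 12k = 3103.711142… → ⌈·⌉ = 3104
j=14: r + 13k = 3347.282571… → ⌈·⌉ = 3348

181, 425, 668, 912, 1156, 1399, 1643, 1886, 2130, 2373, 2617, 2861, 3104, 3348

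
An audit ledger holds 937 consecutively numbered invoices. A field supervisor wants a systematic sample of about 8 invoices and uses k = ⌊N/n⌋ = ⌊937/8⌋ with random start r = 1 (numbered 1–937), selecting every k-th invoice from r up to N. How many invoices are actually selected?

9

k = ⌊937/8⌋ = 117
Achieved size = ⌊(937 − 1)/117⌋ + 1 = ⌊936/117⌋ + 1 = 8 + 1 = 9
(last selection: 1 + 8×117 = 937 ≤ 937; next would be 1054 > 937)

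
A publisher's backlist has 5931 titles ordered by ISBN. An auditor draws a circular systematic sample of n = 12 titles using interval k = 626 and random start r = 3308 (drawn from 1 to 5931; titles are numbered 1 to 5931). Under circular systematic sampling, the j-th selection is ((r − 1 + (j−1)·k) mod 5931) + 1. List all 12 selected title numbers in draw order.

3308, 3934, 4560, 5186, 5812, 507, 1133, 1759, 2385, 3011, 3637, 4263

Selection 1: 3308
Selection 2: 3308 + 626 = 3934
Selection 3: 3934 + 626 = 4560
Selection 4: 4560 + 626 = 5186
Selection 5: 5186 + 626 = 5812
Selection 6: 5812 + 626 = 6438 → 6438 − 5931 = 507
Selection 7: 507 + 626 = 1133
Selection 8: 1133 + 626 = 1759
Selection 9: 1759 + 626 = 2385
Selection 10: 2385 + 626 = 3011
Selection 11: 3011 + 626 = 3637
Selection 12: 3637 + 626 = 4263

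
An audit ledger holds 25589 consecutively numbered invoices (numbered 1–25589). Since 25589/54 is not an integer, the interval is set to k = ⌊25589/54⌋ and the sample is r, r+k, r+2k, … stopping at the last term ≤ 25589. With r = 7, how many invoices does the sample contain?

55

k = ⌊25589/54⌋ = 473
Achieved size = ⌊(25589 − 7)/473⌋ + 1 = ⌊25582/473⌋ + 1 = 54 + 1 = 55
(last selection: 7 + 54×473 = 25549 ≤ 25589; next would be 26022 > 25589)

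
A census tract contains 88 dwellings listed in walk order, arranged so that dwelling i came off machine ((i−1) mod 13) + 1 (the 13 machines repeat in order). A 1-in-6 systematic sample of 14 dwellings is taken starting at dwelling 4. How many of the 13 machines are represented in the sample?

13

Consecutive selections differ by k = 6, so their machine numbers differ by 6 mod 13 = 6.
gcd(6, 13) = 1, so the sample visits 13/1 = 13 distinct residues mod 13.
Start 4 is machine 4; the machines hit are 1, 2, 3, 4, 5, 6, 7, 8, 9, 10, 11, 12, 13.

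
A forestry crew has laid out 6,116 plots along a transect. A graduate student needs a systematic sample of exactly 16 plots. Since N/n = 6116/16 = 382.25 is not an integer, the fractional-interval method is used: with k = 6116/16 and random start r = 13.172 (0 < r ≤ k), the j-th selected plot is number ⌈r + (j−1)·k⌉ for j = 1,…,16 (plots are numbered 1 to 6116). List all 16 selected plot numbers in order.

j=1: r + 0k = 13.172 → ⌈·⌉ = 14
j=2: r + 1k = 395.422 → ⌈·⌉ = 396
j=3: r + 2k = 777.672 → ⌈·⌉ = 778
j=4: r + 3k = 1159.922 → ⌈·⌉ = 1160
j=5: r + 4k = 1542.172 → ⌈·⌉ = 1543
j=6: r + 5k = 1924.422 → ⌈·⌉ = 1925
j=7: r + 6k = 2306.672 → ⌈·⌉ = 2307
j=8: r + 7k = 2688.922 → ⌈·⌉ = 2689
j=9: r + 8k = 3071.172 → ⌈·⌉ = 3072
j=10: r + 9k = 3453.422 → ⌈·⌉ = 3454
j=11: r + 10k = 3835.672 → ⌈·⌉ = 3836
j=12: r + 11k = 4217.922 → ⌈·⌉ = 4218
j=13: r + 12k = 4600.172 → ⌈·⌉ = 4601
j=14: r + 13k = 4982.422 → ⌈·⌉ = 4983
j=15: r + 14k = 5364.672 → ⌈·⌉ = 5365
j=16: r + 15k = 5746.922 → ⌈·⌉ = 5747

14, 396, 778, 1160, 1543, 1925, 2307, 2689, 3072, 3454, 3836, 4218, 4601, 4983, 5365, 5747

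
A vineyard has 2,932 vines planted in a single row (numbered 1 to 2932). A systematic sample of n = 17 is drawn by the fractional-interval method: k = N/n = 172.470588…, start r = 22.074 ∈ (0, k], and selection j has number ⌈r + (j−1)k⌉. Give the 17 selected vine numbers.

j=1: r + 0k = 22.074 → ⌈·⌉ = 23
j=2: r + 1k = 194.544588… → ⌈·⌉ = 195
j=3: r + 2k = 367.015176… → ⌈·⌉ = 368
j=4: r + 3k = 539.485764… → ⌈·⌉ = 540
j=5: r + 4k = 711.956352… → ⌈·⌉ = 712
j=6: r + 5k = 884.426941… → ⌈·⌉ = 885
j=7: r + 6k = 1056.897529… → ⌈·⌉ = 1057
j=8: r + 7k = 1229.368117… → ⌈·⌉ = 1230
j=9: r + 8k = 1401.838705… → ⌈·⌉ = 1402
j=10: r + 9k = 1574.309294… → ⌈·⌉ = 1575
j=11: r + 10k = 1746.779882… → ⌈·⌉ = 1747
j=12: r + 11k = 1919.250470… → ⌈·⌉ = 1920
j=13: r + 12k = 2091.721058… → ⌈·⌉ = 2092
j=14: r + 13k = 2264.191647… → ⌈·⌉ = 2265
j=15: r + 14k = 2436.662235… → ⌈·⌉ = 2437
j=16: r + 15k = 2609.132823… → ⌈·⌉ = 2610
j=17: r + 16k = 2781.603411… → ⌈·⌉ = 2782

23, 195, 368, 540, 712, 885, 1057, 1230, 1402, 1575, 1747, 1920, 2092, 2265, 2437, 2610, 2782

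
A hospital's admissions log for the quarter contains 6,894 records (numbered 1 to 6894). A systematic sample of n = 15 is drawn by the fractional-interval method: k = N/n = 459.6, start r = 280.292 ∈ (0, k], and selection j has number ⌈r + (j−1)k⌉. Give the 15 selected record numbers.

281, 740, 1200, 1660, 2119, 2579, 3038, 3498, 3958, 4417, 4877, 5336, 5796, 6256, 6715

j=1: r + 0k = 280.292 → ⌈·⌉ = 281
j=2: r + 1k = 739.892 → ⌈·⌉ = 740
j=3: r + 2k = 1199.492 → ⌈·⌉ = 1200
j=4: r + 3k = 1659.092 → ⌈·⌉ = 1660
j=5: r + 4k = 2118.692 → ⌈·⌉ = 2119
j=6: r + 5k = 2578.292 → ⌈·⌉ = 2579
j=7: r + 6k = 3037.892 → ⌈·⌉ = 3038
j=8: r + 7k = 3497.492 → ⌈·⌉ = 3498
j=9: r + 8k = 3957.092 → ⌈·⌉ = 3958
j=10: r + 9k = 4416.692 → ⌈·⌉ = 4417
j=11: r + 10k = 4876.292 → ⌈·⌉ = 4877
j=12: r + 11k = 5335.892 → ⌈·⌉ = 5336
j=13: r + 12k = 5795.492 → ⌈·⌉ = 5796
j=14: r + 13k = 6255.092 → ⌈·⌉ = 6256
j=15: r + 14k = 6714.692 → ⌈·⌉ = 6715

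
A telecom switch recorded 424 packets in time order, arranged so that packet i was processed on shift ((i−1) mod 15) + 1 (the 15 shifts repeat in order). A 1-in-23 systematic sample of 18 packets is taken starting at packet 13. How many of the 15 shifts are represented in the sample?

Consecutive selections differ by k = 23, so their shift numbers differ by 23 mod 15 = 8.
gcd(23, 15) = 1, so the sample visits 15/1 = 15 distinct residues mod 15.
Start 13 is shift 13; the shifts hit are 1, 2, 3, 4, 5, 6, 7, 8, 9, 10, 11, 12, 13, 14, 15.

15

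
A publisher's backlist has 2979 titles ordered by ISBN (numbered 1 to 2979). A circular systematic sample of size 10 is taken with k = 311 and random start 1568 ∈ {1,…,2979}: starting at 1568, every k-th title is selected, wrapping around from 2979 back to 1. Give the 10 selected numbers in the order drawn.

Selection 1: 1568
Selection 2: 1568 + 311 = 1879
Selection 3: 1879 + 311 = 2190
Selection 4: 2190 + 311 = 2501
Selection 5: 2501 + 311 = 2812
Selection 6: 2812 + 311 = 3123 → 3123 − 2979 = 144
Selection 7: 144 + 311 = 455
Selection 8: 455 + 311 = 766
Selection 9: 766 + 311 = 1077
Selection 10: 1077 + 311 = 1388

1568, 1879, 2190, 2501, 2812, 144, 455, 766, 1077, 1388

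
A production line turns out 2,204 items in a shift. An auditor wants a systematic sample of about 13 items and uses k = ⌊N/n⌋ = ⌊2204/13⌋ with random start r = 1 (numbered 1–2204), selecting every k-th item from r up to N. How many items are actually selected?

k = ⌊2204/13⌋ = 169
Achieved size = ⌊(2204 − 1)/169⌋ + 1 = ⌊2203/169⌋ + 1 = 13 + 1 = 14
(last selection: 1 + 13×169 = 2198 ≤ 2204; next would be 2367 > 2204)

14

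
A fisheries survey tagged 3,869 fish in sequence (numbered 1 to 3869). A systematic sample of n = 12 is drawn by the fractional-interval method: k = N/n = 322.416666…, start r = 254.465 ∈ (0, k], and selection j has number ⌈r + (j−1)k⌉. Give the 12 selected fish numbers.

255, 577, 900, 1222, 1545, 1867, 2189, 2512, 2834, 3157, 3479, 3802

j=1: r + 0k = 254.465 → ⌈·⌉ = 255
j=2: r + 1k = 576.881666… → ⌈·⌉ = 577
j=3: r + 2k = 899.298333… → ⌈·⌉ = 900
j=4: r + 3k = 1221.715 → ⌈·⌉ = 1222
j=5: r + 4k = 1544.131666… → ⌈·⌉ = 1545
j=6: r + 5k = 1866.548333… → ⌈·⌉ = 1867
j=7: r + 6k = 2188.965 → ⌈·⌉ = 2189
j=8: r + 7k = 2511.381666… → ⌈·⌉ = 2512
j=9: r + 8k = 2833.798333… → ⌈·⌉ = 2834
j=10: r + 9k = 3156.215 → ⌈·⌉ = 3157
j=11: r + 10k = 3478.631666… → ⌈·⌉ = 3479
j=12: r + 11k = 3801.048333… → ⌈·⌉ = 3802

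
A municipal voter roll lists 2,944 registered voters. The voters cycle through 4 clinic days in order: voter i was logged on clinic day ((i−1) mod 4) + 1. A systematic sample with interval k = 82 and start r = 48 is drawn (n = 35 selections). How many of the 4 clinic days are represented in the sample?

2

Consecutive selections differ by k = 82, so their clinic day numbers differ by 82 mod 4 = 2.
gcd(82, 4) = 2, so the sample visits 4/2 = 2 distinct residues mod 4.
Start 48 is clinic day 4; the clinic days hit are 2, 4.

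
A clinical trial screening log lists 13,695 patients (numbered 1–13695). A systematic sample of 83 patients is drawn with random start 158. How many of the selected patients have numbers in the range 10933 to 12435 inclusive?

9

k = 13695/83 = 165
First selection ≥ 10933: 158 + ⌈(10933−158)/165⌉·165 = 158 + 66×165 = 11048
Last selection ≤ 12435: 158 + ⌊(12435−158)/165⌋·165 = 158 + 74×165 = 12368
Count = 74 − 66 + 1 = 9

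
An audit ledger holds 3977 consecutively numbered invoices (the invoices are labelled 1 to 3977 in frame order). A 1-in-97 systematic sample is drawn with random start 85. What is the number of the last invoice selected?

3965

k = 97
41st selection = r + (41−1)·k = 85 + 40×97 = 85 + 3880 = 3965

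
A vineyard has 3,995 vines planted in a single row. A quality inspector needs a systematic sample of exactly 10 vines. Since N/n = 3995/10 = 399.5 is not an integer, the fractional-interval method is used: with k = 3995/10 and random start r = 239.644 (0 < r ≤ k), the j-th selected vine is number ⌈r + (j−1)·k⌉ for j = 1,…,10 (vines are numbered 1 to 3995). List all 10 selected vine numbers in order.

j=1: r + 0k = 239.644 → ⌈·⌉ = 240
j=2: r + 1k = 639.144 → ⌈·⌉ = 640
j=3: r + 2k = 1038.644 → ⌈·⌉ = 1039
j=4: r + 3k = 1438.144 → ⌈·⌉ = 1439
j=5: r + 4k = 1837.644 → ⌈·⌉ = 1838
j=6: r + 5k = 2237.144 → ⌈·⌉ = 2238
j=7: r + 6k = 2636.644 → ⌈·⌉ = 2637
j=8: r + 7k = 3036.144 → ⌈·⌉ = 3037
j=9: r + 8k = 3435.644 → ⌈·⌉ = 3436
j=10: r + 9k = 3835.144 → ⌈·⌉ = 3836

240, 640, 1039, 1439, 1838, 2238, 2637, 3037, 3436, 3836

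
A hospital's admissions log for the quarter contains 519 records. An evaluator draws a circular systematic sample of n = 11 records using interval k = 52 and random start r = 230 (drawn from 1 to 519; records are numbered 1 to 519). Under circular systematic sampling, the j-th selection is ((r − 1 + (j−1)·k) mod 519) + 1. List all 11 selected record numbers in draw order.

Selection 1: 230
Selection 2: 230 + 52 = 282
Selection 3: 282 + 52 = 334
Selection 4: 334 + 52 = 386
Selection 5: 386 + 52 = 438
Selection 6: 438 + 52 = 490
Selection 7: 490 + 52 = 542 → 542 − 519 = 23
Selection 8: 23 + 52 = 75
Selection 9: 75 + 52 = 127
Selection 10: 127 + 52 = 179
Selection 11: 179 + 52 = 231

230, 282, 334, 386, 438, 490, 23, 75, 127, 179, 231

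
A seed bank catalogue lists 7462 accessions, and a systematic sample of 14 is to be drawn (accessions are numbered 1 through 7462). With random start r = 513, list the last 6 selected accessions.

4777, 5310, 5843, 6376, 6909, 7442

k = N/n = 7462/14 = 533
9th selection = 513 + 8×533 = 4777
10th: 4777 + 533 = 5310
11th: 5310 + 533 = 5843
12th: 5843 + 533 = 6376
13th: 6376 + 533 = 6909
14th: 6909 + 533 = 7442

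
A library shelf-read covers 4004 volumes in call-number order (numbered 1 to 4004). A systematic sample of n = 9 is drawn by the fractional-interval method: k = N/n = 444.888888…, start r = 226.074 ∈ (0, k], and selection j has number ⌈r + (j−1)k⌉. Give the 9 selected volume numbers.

227, 671, 1116, 1561, 2006, 2451, 2896, 3341, 3786

j=1: r + 0k = 226.074 → ⌈·⌉ = 227
j=2: r + 1k = 670.962888… → ⌈·⌉ = 671
j=3: r + 2k = 1115.851777… → ⌈·⌉ = 1116
j=4: r + 3k = 1560.740666… → ⌈·⌉ = 1561
j=5: r + 4k = 2005.629555… → ⌈·⌉ = 2006
j=6: r + 5k = 2450.518444… → ⌈·⌉ = 2451
j=7: r + 6k = 2895.407333… → ⌈·⌉ = 2896
j=8: r + 7k = 3340.296222… → ⌈·⌉ = 3341
j=9: r + 8k = 3785.185111… → ⌈·⌉ = 3786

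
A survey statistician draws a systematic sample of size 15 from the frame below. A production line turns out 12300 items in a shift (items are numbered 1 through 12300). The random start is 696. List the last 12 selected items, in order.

3156, 3976, 4796, 5616, 6436, 7256, 8076, 8896, 9716, 10536, 11356, 12176

k = N/n = 12300/15 = 820
4th selection = 696 + 3×820 = 3156
5th: 3156 + 820 = 3976
6th: 3976 + 820 = 4796
7th: 4796 + 820 = 5616
8th: 5616 + 820 = 6436
9th: 6436 + 820 = 7256
10th: 7256 + 820 = 8076
11th: 8076 + 820 = 8896
12th: 8896 + 820 = 9716
13th: 9716 + 820 = 10536
14th: 10536 + 820 = 11356
15th: 11356 + 820 = 12176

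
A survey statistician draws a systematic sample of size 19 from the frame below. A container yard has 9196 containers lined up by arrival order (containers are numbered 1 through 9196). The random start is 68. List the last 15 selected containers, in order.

k = N/n = 9196/19 = 484
5th selection = 68 + 4×484 = 2004
6th: 2004 + 484 = 2488
7th: 2488 + 484 = 2972
8th: 2972 + 484 = 3456
9th: 3456 + 484 = 3940
10th: 3940 + 484 = 4424
11th: 4424 + 484 = 4908
12th: 4908 + 484 = 5392
13th: 5392 + 484 = 5876
14th: 5876 + 484 = 6360
15th: 6360 + 484 = 6844
16th: 6844 + 484 = 7328
17th: 7328 + 484 = 7812
18th: 7812 + 484 = 8296
19th: 8296 + 484 = 8780

2004, 2488, 2972, 3456, 3940, 4424, 4908, 5392, 5876, 6360, 6844, 7328, 7812, 8296, 8780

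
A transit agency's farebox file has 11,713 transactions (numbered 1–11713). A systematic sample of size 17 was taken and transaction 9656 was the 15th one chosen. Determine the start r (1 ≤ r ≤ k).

10

k = 11713/17 = 689
r = 9656 − (15−1)×689 = 9656 − 9646 = 10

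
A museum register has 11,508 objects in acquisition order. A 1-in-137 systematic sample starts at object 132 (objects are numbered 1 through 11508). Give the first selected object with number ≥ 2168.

k = 137
Steps past start: ⌈(2168 − 132)/137⌉ = ⌈2036/137⌉ = 15
Selected object: 132 + 15×137 = 2187

2187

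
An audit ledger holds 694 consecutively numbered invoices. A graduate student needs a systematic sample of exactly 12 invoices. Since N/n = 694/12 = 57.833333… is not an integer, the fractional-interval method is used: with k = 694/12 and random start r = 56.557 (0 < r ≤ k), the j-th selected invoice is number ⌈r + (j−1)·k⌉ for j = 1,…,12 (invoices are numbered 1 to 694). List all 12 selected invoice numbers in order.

j=1: r + 0k = 56.557 → ⌈·⌉ = 57
j=2: r + 1k = 114.390333… → ⌈·⌉ = 115
j=3: r + 2k = 172.223666… → ⌈·⌉ = 173
j=4: r + 3k = 230.057 → ⌈·⌉ = 231
j=5: r + 4k = 287.890333… → ⌈·⌉ = 288
j=6: r + 5k = 345.723666… → ⌈·⌉ = 346
j=7: r + 6k = 403.557 → ⌈·⌉ = 404
j=8: r + 7k = 461.390333… → ⌈·⌉ = 462
j=9: r + 8k = 519.223666… → ⌈·⌉ = 520
j=10: r + 9k = 577.057 → ⌈·⌉ = 578
j=11: r + 10k = 634.890333… → ⌈·⌉ = 635
j=12: r + 11k = 692.723666… → ⌈·⌉ = 693

57, 115, 173, 231, 288, 346, 404, 462, 520, 578, 635, 693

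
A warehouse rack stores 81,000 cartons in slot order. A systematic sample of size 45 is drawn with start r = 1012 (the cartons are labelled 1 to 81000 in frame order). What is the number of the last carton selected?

k = 81000/45 = 1800
45th selection = r + (45−1)·k = 1012 + 44×1800 = 1012 + 79200 = 80212

80212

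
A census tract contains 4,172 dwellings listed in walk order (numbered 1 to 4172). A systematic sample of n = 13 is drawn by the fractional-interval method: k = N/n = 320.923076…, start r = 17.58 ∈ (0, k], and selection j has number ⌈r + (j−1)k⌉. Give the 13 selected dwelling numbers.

18, 339, 660, 981, 1302, 1623, 1944, 2265, 2585, 2906, 3227, 3548, 3869

j=1: r + 0k = 17.58 → ⌈·⌉ = 18
j=2: r + 1k = 338.503076… → ⌈·⌉ = 339
j=3: r + 2k = 659.426153… → ⌈·⌉ = 660
j=4: r + 3k = 980.349230… → ⌈·⌉ = 981
j=5: r + 4k = 1301.272307… → ⌈·⌉ = 1302
j=6: r + 5k = 1622.195384… → ⌈·⌉ = 1623
j=7: r + 6k = 1943.118461… → ⌈·⌉ = 1944
j=8: r + 7k = 2264.041538… → ⌈·⌉ = 2265
j=9: r + 8k = 2584.964615… → ⌈·⌉ = 2585
j=10: r + 9k = 2905.887692… → ⌈·⌉ = 2906
j=11: r + 10k = 3226.810769… → ⌈·⌉ = 3227
j=12: r + 11k = 3547.733846… → ⌈·⌉ = 3548
j=13: r + 12k = 3868.656923… → ⌈·⌉ = 3869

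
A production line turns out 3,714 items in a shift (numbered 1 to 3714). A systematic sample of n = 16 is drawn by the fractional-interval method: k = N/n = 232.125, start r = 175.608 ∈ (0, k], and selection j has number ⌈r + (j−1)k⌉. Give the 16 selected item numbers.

176, 408, 640, 872, 1105, 1337, 1569, 1801, 2033, 2265, 2497, 2729, 2962, 3194, 3426, 3658

j=1: r + 0k = 175.608 → ⌈·⌉ = 176
j=2: r + 1k = 407.733 → ⌈·⌉ = 408
j=3: r + 2k = 639.858 → ⌈·⌉ = 640
j=4: r + 3k = 871.983 → ⌈·⌉ = 872
j=5: r + 4k = 1104.108 → ⌈·⌉ = 1105
j=6: r + 5k = 1336.233 → ⌈·⌉ = 1337
j=7: r + 6k = 1568.358 → ⌈·⌉ = 1569
j=8: r + 7k = 1800.483 → ⌈·⌉ = 1801
j=9: r + 8k = 2032.608 → ⌈·⌉ = 2033
j=10: r + 9k = 2264.733 → ⌈·⌉ = 2265
j=11: r + 10k = 2496.858 → ⌈·⌉ = 2497
j=12: r + 11k = 2728.983 → ⌈·⌉ = 2729
j=13: r + 12k = 2961.108 → ⌈·⌉ = 2962
j=14: r + 13k = 3193.233 → ⌈·⌉ = 3194
j=15: r + 14k = 3425.358 → ⌈·⌉ = 3426
j=16: r + 15k = 3657.483 → ⌈·⌉ = 3658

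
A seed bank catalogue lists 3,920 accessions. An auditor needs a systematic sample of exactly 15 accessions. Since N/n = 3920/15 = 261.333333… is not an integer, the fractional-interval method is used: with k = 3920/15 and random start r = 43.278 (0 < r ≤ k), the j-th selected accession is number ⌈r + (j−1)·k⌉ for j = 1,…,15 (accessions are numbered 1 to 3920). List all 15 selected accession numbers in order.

44, 305, 566, 828, 1089, 1350, 1612, 1873, 2134, 2396, 2657, 2918, 3180, 3441, 3702

j=1: r + 0k = 43.278 → ⌈·⌉ = 44
j=2: r + 1k = 304.611333… → ⌈·⌉ = 305
j=3: r + 2k = 565.944666… → ⌈·⌉ = 566
j=4: r + 3k = 827.278 → ⌈·⌉ = 828
j=5: r + 4k = 1088.611333… → ⌈·⌉ = 1089
j=6: r + 5k = 1349.944666… → ⌈·⌉ = 1350
j=7: r + 6k = 1611.278 → ⌈·⌉ = 1612
j=8: r + 7k = 1872.611333… → ⌈·⌉ = 1873
j=9: r + 8k = 2133.944666… → ⌈·⌉ = 2134
j=10: r + 9k = 2395.278 → ⌈·⌉ = 2396
j=11: r + 10k = 2656.611333… → ⌈·⌉ = 2657
j=12: r + 11k = 2917.944666… → ⌈·⌉ = 2918
j=13: r + 12k = 3179.278 → ⌈·⌉ = 3180
j=14: r + 13k = 3440.611333… → ⌈·⌉ = 3441
j=15: r + 14k = 3701.944666… → ⌈·⌉ = 3702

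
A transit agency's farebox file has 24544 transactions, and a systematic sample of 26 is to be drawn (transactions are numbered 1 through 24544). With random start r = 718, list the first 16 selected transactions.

718, 1662, 2606, 3550, 4494, 5438, 6382, 7326, 8270, 9214, 10158, 11102, 12046, 12990, 13934, 14878

k = N/n = 24544/26 = 944
transaction 1: 718
transaction 2: 718 + 944 = 1662
transaction 3: 1662 + 944 = 2606
transaction 4: 2606 + 944 = 3550
transaction 5: 3550 + 944 = 4494
transaction 6: 4494 + 944 = 5438
transaction 7: 5438 + 944 = 6382
transaction 8: 6382 + 944 = 7326
transaction 9: 7326 + 944 = 8270
transaction 10: 8270 + 944 = 9214
transaction 11: 9214 + 944 = 10158
transaction 12: 10158 + 944 = 11102
transaction 13: 11102 + 944 = 12046
transaction 14: 12046 + 944 = 12990
transaction 15: 12990 + 944 = 13934
transaction 16: 13934 + 944 = 14878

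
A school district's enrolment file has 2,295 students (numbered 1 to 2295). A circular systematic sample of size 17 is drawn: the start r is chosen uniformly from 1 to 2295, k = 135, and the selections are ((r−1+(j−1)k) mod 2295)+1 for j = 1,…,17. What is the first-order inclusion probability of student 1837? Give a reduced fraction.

1/135

For each position j, as r ranges over 1…2295 the j-th selection hits every student exactly once, so student 1837 is selected for exactly 17 of the 2295 starts.
Inclusion probability = 17/2295 = 1/135.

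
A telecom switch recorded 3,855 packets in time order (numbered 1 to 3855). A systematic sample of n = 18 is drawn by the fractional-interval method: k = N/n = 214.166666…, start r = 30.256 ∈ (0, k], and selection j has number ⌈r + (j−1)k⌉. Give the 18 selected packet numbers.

j=1: r + 0k = 30.256 → ⌈·⌉ = 31
j=2: r + 1k = 244.422666… → ⌈·⌉ = 245
j=3: r + 2k = 458.589333… → ⌈·⌉ = 459
j=4: r + 3k = 672.756 → ⌈·⌉ = 673
j=5: r + 4k = 886.922666… → ⌈·⌉ = 887
j=6: r + 5k = 1101.089333… → ⌈·⌉ = 1102
j=7: r + 6k = 1315.256 → ⌈·⌉ = 1316
j=8: r + 7k = 1529.422666… → ⌈·⌉ = 1530
j=9: r + 8k = 1743.589333… → ⌈·⌉ = 1744
j=10: r + 9k = 1957.756 → ⌈·⌉ = 1958
j=11: r + 10k = 2171.922666… → ⌈·⌉ = 2172
j=12: r + 11k = 2386.089333… → ⌈·⌉ = 2387
j=13: r + 12k = 2600.256 → ⌈·⌉ = 2601
j=14: r + 13k = 2814.422666… → ⌈·⌉ = 2815
j=15: r + 14k = 3028.589333… → ⌈·⌉ = 3029
j=16: r + 15k = 3242.756 → ⌈·⌉ = 3243
j=17: r + 16k = 3456.922666… → ⌈·⌉ = 3457
j=18: r + 17k = 3671.089333… → ⌈·⌉ = 3672

31, 245, 459, 673, 887, 1102, 1316, 1530, 1744, 1958, 2172, 2387, 2601, 2815, 3029, 3243, 3457, 3672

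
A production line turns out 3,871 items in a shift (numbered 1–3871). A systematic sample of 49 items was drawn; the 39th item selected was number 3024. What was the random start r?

k = 3871/49 = 79
r = 3024 − (39−1)×79 = 3024 − 3002 = 22

22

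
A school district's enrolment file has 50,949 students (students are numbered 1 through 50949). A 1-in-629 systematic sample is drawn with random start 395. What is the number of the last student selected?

50715

k = 629
81st selection = r + (81−1)·k = 395 + 80×629 = 395 + 50320 = 50715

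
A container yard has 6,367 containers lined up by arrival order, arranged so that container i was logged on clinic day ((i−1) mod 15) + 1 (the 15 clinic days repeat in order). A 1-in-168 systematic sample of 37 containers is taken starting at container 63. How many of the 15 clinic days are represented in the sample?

Consecutive selections differ by k = 168, so their clinic day numbers differ by 168 mod 15 = 3.
gcd(168, 15) = 3, so the sample visits 15/3 = 5 distinct residues mod 15.
Start 63 is clinic day 3; the clinic days hit are 3, 6, 9, 12, 15.

5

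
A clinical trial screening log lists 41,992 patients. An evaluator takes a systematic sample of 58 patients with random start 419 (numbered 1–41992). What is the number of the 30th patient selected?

21415

k = 41992/58 = 724
30th selection = r + (30−1)·k = 419 + 29×724 = 419 + 20996 = 21415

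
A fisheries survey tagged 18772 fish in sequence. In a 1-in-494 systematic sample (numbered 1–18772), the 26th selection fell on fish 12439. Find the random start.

k = 494
r = 12439 − (26−1)×494 = 12439 − 12350 = 89

89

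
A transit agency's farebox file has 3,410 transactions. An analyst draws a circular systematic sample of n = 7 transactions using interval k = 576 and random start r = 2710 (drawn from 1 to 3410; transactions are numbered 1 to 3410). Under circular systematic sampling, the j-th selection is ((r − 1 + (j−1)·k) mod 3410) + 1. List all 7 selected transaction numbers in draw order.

2710, 3286, 452, 1028, 1604, 2180, 2756

Selection 1: 2710
Selection 2: 2710 + 576 = 3286
Selection 3: 3286 + 576 = 3862 → 3862 − 3410 = 452
Selection 4: 452 + 576 = 1028
Selection 5: 1028 + 576 = 1604
Selection 6: 1604 + 576 = 2180
Selection 7: 2180 + 576 = 2756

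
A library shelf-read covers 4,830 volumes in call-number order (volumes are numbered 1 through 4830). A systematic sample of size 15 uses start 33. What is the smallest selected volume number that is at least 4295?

k = 4830/15 = 322
Steps past start: ⌈(4295 − 33)/322⌉ = ⌈4262/322⌉ = 14
Selected volume: 33 + 14×322 = 4541

4541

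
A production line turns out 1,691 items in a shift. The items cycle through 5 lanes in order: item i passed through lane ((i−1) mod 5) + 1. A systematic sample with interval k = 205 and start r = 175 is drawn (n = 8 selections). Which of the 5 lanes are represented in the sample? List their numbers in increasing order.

5

Consecutive selections differ by k = 205, so their lane numbers differ by 205 mod 5 = 0.
gcd(205, 5) = 5, so the sample visits 5/5 = 1 distinct residues mod 5.
Start 175 is lane 5; the lanes hit are 5.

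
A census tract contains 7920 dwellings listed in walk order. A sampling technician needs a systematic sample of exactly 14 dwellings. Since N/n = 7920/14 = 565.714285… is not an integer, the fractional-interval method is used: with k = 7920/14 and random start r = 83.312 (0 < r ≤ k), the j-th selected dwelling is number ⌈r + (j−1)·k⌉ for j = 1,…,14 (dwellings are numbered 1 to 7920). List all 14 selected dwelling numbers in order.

84, 650, 1215, 1781, 2347, 2912, 3478, 4044, 4610, 5175, 5741, 6307, 6872, 7438

j=1: r + 0k = 83.312 → ⌈·⌉ = 84
j=2: r + 1k = 649.026285… → ⌈·⌉ = 650
j=3: r + 2k = 1214.740571… → ⌈·⌉ = 1215
j=4: r + 3k = 1780.454857… → ⌈·⌉ = 1781
j=5: r + 4k = 2346.169142… → ⌈·⌉ = 2347
j=6: r + 5k = 2911.883428… → ⌈·⌉ = 2912
j=7: r + 6k = 3477.597714… → ⌈·⌉ = 3478
j=8: r + 7k = 4043.312 → ⌈·⌉ = 4044
j=9: r + 8k = 4609.026285… → ⌈·⌉ = 4610
j=10: r + 9k = 5174.740571… → ⌈·⌉ = 5175
j=11: r + 10k = 5740.454857… → ⌈·⌉ = 5741
j=12: r + 11k = 6306.169142… → ⌈·⌉ = 6307
j=13: r + 12k = 6871.883428… → ⌈·⌉ = 6872
j=14: r + 13k = 7437.597714… → ⌈·⌉ = 7438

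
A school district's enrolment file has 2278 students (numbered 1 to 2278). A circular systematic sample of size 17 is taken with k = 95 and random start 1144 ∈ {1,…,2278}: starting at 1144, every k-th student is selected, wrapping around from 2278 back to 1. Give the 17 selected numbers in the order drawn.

Selection 1: 1144
Selection 2: 1144 + 95 = 1239
Selection 3: 1239 + 95 = 1334
Selection 4: 1334 + 95 = 1429
Selection 5: 1429 + 95 = 1524
Selection 6: 1524 + 95 = 1619
Selection 7: 1619 + 95 = 1714
Selection 8: 1714 + 95 = 1809
Selection 9: 1809 + 95 = 1904
Selection 10: 1904 + 95 = 1999
Selection 11: 1999 + 95 = 2094
Selection 12: 2094 + 95 = 2189
Selection 13: 2189 + 95 = 2284 → 2284 − 2278 = 6
Selection 14: 6 + 95 = 101
Selection 15: 101 + 95 = 196
Selection 16: 196 + 95 = 291
Selection 17: 291 + 95 = 386

1144, 1239, 1334, 1429, 1524, 1619, 1714, 1809, 1904, 1999, 2094, 2189, 6, 101, 196, 291, 386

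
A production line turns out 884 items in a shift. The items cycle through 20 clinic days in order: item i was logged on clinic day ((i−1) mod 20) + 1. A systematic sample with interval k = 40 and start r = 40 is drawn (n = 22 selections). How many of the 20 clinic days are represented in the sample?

Consecutive selections differ by k = 40, so their clinic day numbers differ by 40 mod 20 = 0.
gcd(40, 20) = 20, so the sample visits 20/20 = 1 distinct residues mod 20.
Start 40 is clinic day 20; the clinic days hit are 20.

1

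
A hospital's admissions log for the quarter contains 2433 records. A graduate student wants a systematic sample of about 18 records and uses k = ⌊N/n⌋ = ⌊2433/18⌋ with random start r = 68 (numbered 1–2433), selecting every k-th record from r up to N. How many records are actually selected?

k = ⌊2433/18⌋ = 135
Achieved size = ⌊(2433 − 68)/135⌋ + 1 = ⌊2365/135⌋ + 1 = 17 + 1 = 18
(last selection: 68 + 17×135 = 2363 ≤ 2433; next would be 2498 > 2433)

18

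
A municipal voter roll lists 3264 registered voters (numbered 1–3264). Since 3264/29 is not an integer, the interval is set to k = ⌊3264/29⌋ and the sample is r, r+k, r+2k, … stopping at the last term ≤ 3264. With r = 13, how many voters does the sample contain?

k = ⌊3264/29⌋ = 112
Achieved size = ⌊(3264 − 13)/112⌋ + 1 = ⌊3251/112⌋ + 1 = 29 + 1 = 30
(last selection: 13 + 29×112 = 3261 ≤ 3264; next would be 3373 > 3264)

30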